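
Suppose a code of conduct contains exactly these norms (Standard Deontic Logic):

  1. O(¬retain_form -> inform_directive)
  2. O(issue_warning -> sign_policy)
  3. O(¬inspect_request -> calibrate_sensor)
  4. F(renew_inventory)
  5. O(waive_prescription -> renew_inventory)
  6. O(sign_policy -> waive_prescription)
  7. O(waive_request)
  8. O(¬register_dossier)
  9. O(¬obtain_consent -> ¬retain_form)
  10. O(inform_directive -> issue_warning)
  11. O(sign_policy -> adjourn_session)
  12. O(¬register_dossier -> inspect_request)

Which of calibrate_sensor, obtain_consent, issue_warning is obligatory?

obtain_consent

F(renew_inventory) at premise 4 means O(¬renew_inventory).
Premise 5, O(waive_prescription -> renew_inventory), contraposes to O(¬renew_inventory -> ¬waive_prescription); with O(¬renew_inventory) we get O(¬waive_prescription).
Premise 6, O(sign_policy -> waive_prescription), contraposes to O(¬waive_prescription -> ¬sign_policy); with O(¬waive_prescription) we get O(¬sign_policy).
Premise 2, O(issue_warning -> sign_policy), contraposes to O(¬sign_policy -> ¬issue_warning); with O(¬sign_policy) we get O(¬issue_warning).
The contrapositive of premise 10 (O(inform_directive -> issue_warning)) is O(¬issue_warning -> ¬inform_directive), and O(¬issue_warning) is already established, so O(¬inform_directive).
Premise 1, O(¬retain_form -> inform_directive), contraposes to O(¬inform_directive -> retain_form); with O(¬inform_directive) we get O(retain_form).
The contrapositive of premise 9 (O(¬obtain_consent -> ¬retain_form)) is O(retain_form -> obtain_consent), and O(retain_form) is already established, so O(obtain_consent).
So O(obtain_consent) holds — obtain_consent is obligatory. None of the other listed options is made obligatory by any chain of premises.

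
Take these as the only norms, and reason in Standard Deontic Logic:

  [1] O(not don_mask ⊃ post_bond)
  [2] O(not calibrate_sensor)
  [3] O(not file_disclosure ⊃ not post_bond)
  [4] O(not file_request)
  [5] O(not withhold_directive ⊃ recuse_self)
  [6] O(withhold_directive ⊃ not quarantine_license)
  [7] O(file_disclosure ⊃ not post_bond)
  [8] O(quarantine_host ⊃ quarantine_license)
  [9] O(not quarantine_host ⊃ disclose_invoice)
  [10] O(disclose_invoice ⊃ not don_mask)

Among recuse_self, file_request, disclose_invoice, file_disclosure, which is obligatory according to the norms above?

Premises 7 and 3 are O(file_disclosure ⊃ not post_bond) and O(not file_disclosure ⊃ not post_bond); every ideal world satisfies file_disclosure or not file_disclosure, so in either case not post_bond holds — hence O(not post_bond).
Premise 1 is O(not don_mask ⊃ post_bond); contrapositively O(not post_bond ⊃ don_mask). Since O(not post_bond) holds, K gives O(don_mask).
Premise 10 is O(disclose_invoice ⊃ not don_mask); contrapositively O(don_mask ⊃ not disclose_invoice). Since O(don_mask) holds, K gives O(not disclose_invoice).
Premise 9, O(not quarantine_host ⊃ disclose_invoice), contraposes to O(not disclose_invoice ⊃ quarantine_host); with O(not disclose_invoice) we get O(quarantine_host).
Premise 8 is O(quarantine_host ⊃ quarantine_license); since O(quarantine_host), deontic closure gives O(quarantine_license).
Premise 6, O(withhold_directive ⊃ not quarantine_license), contraposes to O(quarantine_license ⊃ not withhold_directive); with O(quarantine_license) we get O(not withhold_directive).
Applying K to premise 5 (O(not withhold_directive ⊃ recuse_self)) and O(not withhold_directive) yields O(recuse_self).
So O(recuse_self) holds — recuse_self is obligatory. None of the other listed options is made obligatory by any chain of premises.

recuse_self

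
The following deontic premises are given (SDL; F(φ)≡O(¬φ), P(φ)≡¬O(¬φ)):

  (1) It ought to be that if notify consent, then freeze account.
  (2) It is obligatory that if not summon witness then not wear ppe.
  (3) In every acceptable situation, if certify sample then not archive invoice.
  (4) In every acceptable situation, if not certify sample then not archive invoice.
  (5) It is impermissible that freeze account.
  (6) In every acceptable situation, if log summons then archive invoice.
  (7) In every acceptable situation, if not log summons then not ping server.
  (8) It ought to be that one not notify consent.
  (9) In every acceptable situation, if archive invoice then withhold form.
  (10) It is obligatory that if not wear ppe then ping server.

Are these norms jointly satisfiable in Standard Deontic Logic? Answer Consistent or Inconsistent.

Premise 1 is O(notify_consent → freeze_account), but O(notify_consent) is not derivable from the premises, so it does not yield O(freeze_account).
So O(freeze_account) is not derivable, and the apparent clash with O(¬freeze_account) does not arise.
A world satisfying every obligation exists (e.g. archive_invoice=false, certify_sample=false, freeze_account=false, log_summons=false, notify_consent=false, ping_server=false, summon_witness=true, wear_ppe=true, withhold_form=false); no atom is both obligatory and forbidden, so the set is consistent.

Consistent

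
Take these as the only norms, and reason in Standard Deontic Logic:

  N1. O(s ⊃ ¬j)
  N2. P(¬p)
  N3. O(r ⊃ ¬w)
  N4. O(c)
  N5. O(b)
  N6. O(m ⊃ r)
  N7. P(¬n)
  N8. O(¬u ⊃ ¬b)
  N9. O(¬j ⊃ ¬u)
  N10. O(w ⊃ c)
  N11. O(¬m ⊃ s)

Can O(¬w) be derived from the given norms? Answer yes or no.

Yes

Premise 5 states O(b) outright.
Premise 8, O(¬u ⊃ ¬b), contraposes to O(b ⊃ u); with O(b) we get O(u).
Premise 9, O(¬j ⊃ ¬u), contraposes to O(u ⊃ j); with O(u) we get O(j).
The contrapositive of premise 1 (O(s ⊃ ¬j)) is O(j ⊃ ¬s), and O(j) is already established, so O(¬s).
Premise 11, O(¬m ⊃ s), contraposes to O(¬s ⊃ m); with O(¬s) we get O(m).
From O(m) and premise 6, O(m ⊃ r), we obtain O(r).
Applying K to premise 3 (O(r ⊃ ¬w)) and O(r) yields O(¬w).
Premises 2, 4, 7, 10 do not contribute to this derivation.
So O(¬w) follows.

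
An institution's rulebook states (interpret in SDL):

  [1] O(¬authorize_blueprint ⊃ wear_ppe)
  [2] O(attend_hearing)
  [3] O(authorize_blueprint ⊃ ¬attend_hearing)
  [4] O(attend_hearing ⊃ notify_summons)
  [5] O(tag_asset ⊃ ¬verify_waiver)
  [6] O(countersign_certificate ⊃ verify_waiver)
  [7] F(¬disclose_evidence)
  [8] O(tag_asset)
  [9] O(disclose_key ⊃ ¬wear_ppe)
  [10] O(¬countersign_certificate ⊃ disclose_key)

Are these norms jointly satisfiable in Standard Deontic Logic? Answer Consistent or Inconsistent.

From premise 8 we have O(tag_asset).
From O(tag_asset) and premise 5, O(tag_asset ⊃ ¬verify_waiver), we obtain O(¬verify_waiver).
Premise 6, O(countersign_certificate ⊃ verify_waiver), contraposes to O(¬verify_waiver ⊃ ¬countersign_certificate); with O(¬verify_waiver) we get O(¬countersign_certificate).
Applying K to premise 10 (O(¬countersign_certificate ⊃ disclose_key)) and O(¬countersign_certificate) yields O(disclose_key).
Premise 9 is O(disclose_key ⊃ ¬wear_ppe); since O(disclose_key), deontic closure gives O(¬wear_ppe).
Premise 1, O(¬authorize_blueprint ⊃ wear_ppe), contraposes to O(¬wear_ppe ⊃ authorize_blueprint); with O(¬wear_ppe) we get O(authorize_blueprint).
Premise 3 is O(authorize_blueprint ⊃ ¬attend_hearing); since O(authorize_blueprint), deontic closure gives O(¬attend_hearing).
But premise 2 directly asserts O(attend_hearing).
We now have both O(¬attend_hearing) and O(attend_hearing) — attend_hearing is simultaneously obligatory and forbidden, violating the D-axiom.

Inconsistent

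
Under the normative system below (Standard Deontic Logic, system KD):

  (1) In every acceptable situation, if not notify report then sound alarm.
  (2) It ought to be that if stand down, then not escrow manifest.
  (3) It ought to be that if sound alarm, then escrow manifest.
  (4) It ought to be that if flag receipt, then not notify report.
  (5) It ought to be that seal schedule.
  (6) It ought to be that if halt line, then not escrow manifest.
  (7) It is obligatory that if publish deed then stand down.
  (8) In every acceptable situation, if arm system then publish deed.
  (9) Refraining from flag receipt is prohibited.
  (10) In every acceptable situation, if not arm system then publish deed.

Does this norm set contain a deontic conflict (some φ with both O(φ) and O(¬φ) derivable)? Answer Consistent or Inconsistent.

Premises 10 and 8 are O(¬arm_system → publish_deed) and O(arm_system → publish_deed); every ideal world satisfies ¬arm_system or arm_system, so in either case publish_deed holds — hence O(publish_deed).
From O(publish_deed) and premise 7, O(publish_deed → stand_down), we obtain O(stand_down).
With premise 2, O(stand_down → ¬escrow_manifest), the K-axiom yields O(¬escrow_manifest).
Premise 3 is O(sound_alarm → escrow_manifest); contrapositively O(¬escrow_manifest → ¬sound_alarm). Since O(¬escrow_manifest) holds, K gives O(¬sound_alarm).
Premise 1 is O(¬notify_report → sound_alarm); contrapositively O(¬sound_alarm → notify_report). Since O(¬sound_alarm) holds, K gives O(notify_report).
The contrapositive of premise 4 (O(flag_receipt → ¬notify_report)) is O(notify_report → ¬flag_receipt), and O(notify_report) is already established, so O(¬flag_receipt).
However, F(¬flag_receipt) at premise 9 amounts to O(flag_receipt).
We now have both O(¬flag_receipt) and O(flag_receipt) — flag_receipt is simultaneously obligatory and forbidden, violating the D-axiom.

Inconsistent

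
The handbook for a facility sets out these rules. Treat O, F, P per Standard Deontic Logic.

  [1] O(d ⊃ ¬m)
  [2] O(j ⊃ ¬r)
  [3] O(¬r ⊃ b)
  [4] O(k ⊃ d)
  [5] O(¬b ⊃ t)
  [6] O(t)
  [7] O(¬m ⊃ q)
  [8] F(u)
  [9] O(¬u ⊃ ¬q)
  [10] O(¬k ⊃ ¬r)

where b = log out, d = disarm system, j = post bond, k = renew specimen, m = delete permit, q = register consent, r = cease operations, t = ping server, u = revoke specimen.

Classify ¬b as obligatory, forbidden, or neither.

Premise 8 is F(u), i.e. O(¬u).
With premise 9, O(¬u ⊃ ¬q), the K-axiom yields O(¬q).
The contrapositive of premise 7 (O(¬m ⊃ q)) is O(¬q ⊃ m), and O(¬q) is already established, so O(m).
The contrapositive of premise 1 (O(d ⊃ ¬m)) is O(m ⊃ ¬d), and O(m) is already established, so O(¬d).
Premise 4 is O(k ⊃ d); contrapositively O(¬d ⊃ ¬k). Since O(¬d) holds, K gives O(¬k).
With premise 10, O(¬k ⊃ ¬r), the K-axiom yields O(¬r).
Applying K to premise 3 (O(¬r ⊃ b)) and O(¬r) yields O(b).
Premises 2, 5, 6 do not contribute to this derivation.
Thus O(b), which is F(¬b): ¬b is forbidden.

Forbidden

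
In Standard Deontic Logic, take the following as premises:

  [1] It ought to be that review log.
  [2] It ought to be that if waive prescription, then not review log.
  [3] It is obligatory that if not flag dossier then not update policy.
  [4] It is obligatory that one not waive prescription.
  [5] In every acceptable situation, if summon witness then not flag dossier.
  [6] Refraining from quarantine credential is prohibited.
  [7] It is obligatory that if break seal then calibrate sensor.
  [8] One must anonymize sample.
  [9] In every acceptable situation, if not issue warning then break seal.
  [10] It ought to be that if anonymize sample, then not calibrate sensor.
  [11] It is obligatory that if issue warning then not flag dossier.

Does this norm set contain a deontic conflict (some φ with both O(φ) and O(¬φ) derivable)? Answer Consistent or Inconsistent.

Consistent

Premise 2 is O(waive_prescription → ¬review_log), but O(waive_prescription) is not derivable from the premises, so it does not yield O(¬review_log).
So O(¬review_log) is not derivable, and the apparent clash with O(review_log) does not arise.
A world satisfying every obligation exists (e.g. anonymize_sample=true, break_seal=false, calibrate_sensor=false, flag_dossier=false, issue_warning=true, quarantine_credential=true, review_log=true, summon_witness=false, update_policy=false, waive_prescription=false); no atom is both obligatory and forbidden, so the set is consistent.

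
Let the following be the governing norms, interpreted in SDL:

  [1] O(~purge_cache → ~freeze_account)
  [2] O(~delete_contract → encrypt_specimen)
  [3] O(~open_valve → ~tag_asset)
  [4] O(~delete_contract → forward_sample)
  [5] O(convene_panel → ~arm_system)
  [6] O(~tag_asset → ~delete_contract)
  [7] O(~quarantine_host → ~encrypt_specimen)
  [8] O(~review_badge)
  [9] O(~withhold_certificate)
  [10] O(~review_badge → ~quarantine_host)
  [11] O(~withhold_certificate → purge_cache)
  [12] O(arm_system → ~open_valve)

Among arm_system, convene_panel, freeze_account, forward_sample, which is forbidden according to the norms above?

arm_system

From premise 8 we have O(~review_badge).
Applying K to premise 10 (O(~review_badge → ~quarantine_host)) and O(~review_badge) yields O(~quarantine_host).
Applying K to premise 7 (O(~quarantine_host → ~encrypt_specimen)) and O(~quarantine_host) yields O(~encrypt_specimen).
Premise 2, O(~delete_contract → encrypt_specimen), contraposes to O(~encrypt_specimen → delete_contract); with O(~encrypt_specimen) we get O(delete_contract).
The contrapositive of premise 6 (O(~tag_asset → ~delete_contract)) is O(delete_contract → tag_asset), and O(delete_contract) is already established, so O(tag_asset).
The contrapositive of premise 3 (O(~open_valve → ~tag_asset)) is O(tag_asset → open_valve), and O(tag_asset) is already established, so O(open_valve).
The contrapositive of premise 12 (O(arm_system → ~open_valve)) is O(open_valve → ~arm_system), and O(open_valve) is already established, so O(~arm_system).
So O(~arm_system) holds, i.e. arm_system is forbidden. None of the other listed options is forbidden under the premises.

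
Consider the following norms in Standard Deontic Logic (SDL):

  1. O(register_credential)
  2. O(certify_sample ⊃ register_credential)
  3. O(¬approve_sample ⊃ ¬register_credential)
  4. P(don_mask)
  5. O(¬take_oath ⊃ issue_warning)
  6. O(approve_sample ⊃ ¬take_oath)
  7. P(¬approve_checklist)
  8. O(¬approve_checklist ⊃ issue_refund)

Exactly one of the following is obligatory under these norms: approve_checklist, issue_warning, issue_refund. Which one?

issue_warning

Premise 1 gives O(register_credential).
Premise 3 is O(¬approve_sample ⊃ ¬register_credential); contrapositively O(register_credential ⊃ approve_sample). Since O(register_credential) holds, K gives O(approve_sample).
With premise 6, O(approve_sample ⊃ ¬take_oath), the K-axiom yields O(¬take_oath).
Applying K to premise 5 (O(¬take_oath ⊃ issue_warning)) and O(¬take_oath) yields O(issue_warning).
So O(issue_warning) holds — issue_warning is obligatory. None of the other listed options is made obligatory by any chain of premises.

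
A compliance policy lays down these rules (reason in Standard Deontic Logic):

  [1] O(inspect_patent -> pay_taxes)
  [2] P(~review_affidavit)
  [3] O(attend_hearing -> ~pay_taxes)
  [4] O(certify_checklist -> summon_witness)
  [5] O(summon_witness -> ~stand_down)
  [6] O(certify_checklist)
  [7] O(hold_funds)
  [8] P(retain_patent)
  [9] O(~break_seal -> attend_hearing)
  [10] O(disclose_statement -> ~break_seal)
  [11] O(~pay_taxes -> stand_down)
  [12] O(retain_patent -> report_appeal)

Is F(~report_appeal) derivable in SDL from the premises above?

No

Premise 12 is O(retain_patent -> report_appeal), but O(retain_patent) is not derivable from the premises (the permission P(retain_patent) asserts only ~O(~retain_patent), not O(retain_patent)), so it does not yield O(report_appeal).
No other premise forces O(report_appeal). An ideal world satisfying every premise can still have ~report_appeal true, so F(~report_appeal) is not derivable.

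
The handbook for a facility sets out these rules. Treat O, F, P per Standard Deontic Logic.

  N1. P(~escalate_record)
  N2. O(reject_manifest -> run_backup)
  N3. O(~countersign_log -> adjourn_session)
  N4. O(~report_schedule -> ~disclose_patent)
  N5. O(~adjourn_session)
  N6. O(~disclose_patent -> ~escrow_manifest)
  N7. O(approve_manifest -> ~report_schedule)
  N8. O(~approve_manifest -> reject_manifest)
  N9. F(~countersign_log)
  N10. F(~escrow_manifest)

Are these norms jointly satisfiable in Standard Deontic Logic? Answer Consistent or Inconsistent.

Consistent

Premise 3 is O(~countersign_log -> adjourn_session), but O(~countersign_log) is not derivable from the premises, so it does not yield O(adjourn_session).
So O(adjourn_session) is not derivable, and the apparent clash with O(~adjourn_session) does not arise.
A world satisfying every obligation exists (e.g. adjourn_session=false, approve_manifest=false, countersign_log=true, disclose_patent=true, escalate_record=false, escrow_manifest=true, reject_manifest=true, report_schedule=true, run_backup=true); no atom is both obligatory and forbidden, so the set is consistent.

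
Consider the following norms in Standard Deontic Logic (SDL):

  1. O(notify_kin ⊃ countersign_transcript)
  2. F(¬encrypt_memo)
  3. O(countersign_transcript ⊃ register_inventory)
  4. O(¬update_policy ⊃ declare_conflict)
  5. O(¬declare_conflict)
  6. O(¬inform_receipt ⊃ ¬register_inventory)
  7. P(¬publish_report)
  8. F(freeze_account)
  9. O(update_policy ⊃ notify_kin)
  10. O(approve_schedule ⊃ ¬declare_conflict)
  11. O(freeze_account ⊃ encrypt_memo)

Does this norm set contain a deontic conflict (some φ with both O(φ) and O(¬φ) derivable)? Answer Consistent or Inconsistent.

Consistent

Premise 11 is O(freeze_account ⊃ encrypt_memo); even if O(encrypt_memo) held, inferring O(freeze_account) would be affirming the consequent — invalid.
So O(freeze_account) is not derivable, and the apparent clash with O(¬freeze_account) does not arise.
A world satisfying every obligation exists (e.g. approve_schedule=false, countersign_transcript=true, declare_conflict=false, encrypt_memo=true, freeze_account=false, inform_receipt=true, notify_kin=true, publish_report=false, register_inventory=true, update_policy=true); no atom is both obligatory and forbidden, so the set is consistent.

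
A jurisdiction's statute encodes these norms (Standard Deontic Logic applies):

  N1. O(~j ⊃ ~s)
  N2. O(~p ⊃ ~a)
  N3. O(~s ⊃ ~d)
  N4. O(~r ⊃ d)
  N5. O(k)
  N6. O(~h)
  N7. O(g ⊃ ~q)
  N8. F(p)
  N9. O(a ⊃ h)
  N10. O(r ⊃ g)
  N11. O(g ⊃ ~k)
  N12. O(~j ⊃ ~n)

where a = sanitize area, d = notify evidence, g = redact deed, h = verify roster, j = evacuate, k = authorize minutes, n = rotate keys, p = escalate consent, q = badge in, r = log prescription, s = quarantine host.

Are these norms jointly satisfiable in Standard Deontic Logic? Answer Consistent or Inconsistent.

Consistent

Premise 9 is O(a ⊃ h), but O(a) is not derivable from the premises, so it does not yield O(h).
So O(h) is not derivable, and the apparent clash with O(~h) does not arise.
A world satisfying every obligation exists (e.g. a=false, d=true, g=false, h=false, j=true, k=true, n=false, p=false, q=false, r=false, s=true); no atom is both obligatory and forbidden, so the set is consistent.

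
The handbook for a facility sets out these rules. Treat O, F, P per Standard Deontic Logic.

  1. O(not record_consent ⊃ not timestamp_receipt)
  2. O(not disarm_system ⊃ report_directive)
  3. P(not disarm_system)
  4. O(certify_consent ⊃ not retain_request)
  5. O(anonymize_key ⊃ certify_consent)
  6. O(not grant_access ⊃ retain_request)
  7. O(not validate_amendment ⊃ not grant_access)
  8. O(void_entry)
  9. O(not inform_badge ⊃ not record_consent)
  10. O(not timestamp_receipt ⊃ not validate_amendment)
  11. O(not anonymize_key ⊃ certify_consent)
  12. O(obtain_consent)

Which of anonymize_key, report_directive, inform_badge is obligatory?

Premises 11 and 5 are O(not anonymize_key ⊃ certify_consent) and O(anonymize_key ⊃ certify_consent); every ideal world satisfies not anonymize_key or anonymize_key, so in either case certify_consent holds — hence O(certify_consent).
Premise 4 is O(certify_consent ⊃ not retain_request); since O(certify_consent), deontic closure gives O(not retain_request).
The contrapositive of premise 6 (O(not grant_access ⊃ retain_request)) is O(not retain_request ⊃ grant_access), and O(not retain_request) is already established, so O(grant_access).
Premise 7, O(not validate_amendment ⊃ not grant_access), contraposes to O(grant_access ⊃ validate_amendment); with O(grant_access) we get O(validate_amendment).
Premise 10 is O(not timestamp_receipt ⊃ not validate_amendment); contrapositively O(validate_amendment ⊃ timestamp_receipt). Since O(validate_amendment) holds, K gives O(timestamp_receipt).
The contrapositive of premise 1 (O(not record_consent ⊃ not timestamp_receipt)) is O(timestamp_receipt ⊃ record_consent), and O(timestamp_receipt) is already established, so O(record_consent).
Premise 9 is O(not inform_badge ⊃ not record_consent); contrapositively O(record_consent ⊃ inform_badge). Since O(record_consent) holds, K gives O(inform_badge).
So O(inform_badge) holds — inform_badge is obligatory. None of the other listed options is made obligatory by any chain of premises.

inform_badge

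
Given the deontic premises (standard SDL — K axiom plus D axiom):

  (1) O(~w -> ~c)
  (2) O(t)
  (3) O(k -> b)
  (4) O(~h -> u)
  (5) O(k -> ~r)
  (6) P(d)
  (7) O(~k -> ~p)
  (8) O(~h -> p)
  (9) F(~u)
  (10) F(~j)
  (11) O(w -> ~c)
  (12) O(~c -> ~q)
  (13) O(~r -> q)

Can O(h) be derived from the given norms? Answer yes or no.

Yes

Premises 1 and 11 cover both cases: O(~w -> ~c) and O(w -> ~c). Since ~w ∨ w is a tautology, O(~c) follows.
With premise 12, O(~c -> ~q), the K-axiom yields O(~q).
Premise 13 is O(~r -> q); contrapositively O(~q -> r). Since O(~q) holds, K gives O(r).
Premise 5, O(k -> ~r), contraposes to O(r -> ~k); with O(r) we get O(~k).
With premise 7, O(~k -> ~p), the K-axiom yields O(~p).
Premise 8 is O(~h -> p); contrapositively O(~p -> h). Since O(~p) holds, K gives O(h).
Premises 2, 3, 4, 6, 9, 10 do not contribute to this derivation.
So O(h) follows.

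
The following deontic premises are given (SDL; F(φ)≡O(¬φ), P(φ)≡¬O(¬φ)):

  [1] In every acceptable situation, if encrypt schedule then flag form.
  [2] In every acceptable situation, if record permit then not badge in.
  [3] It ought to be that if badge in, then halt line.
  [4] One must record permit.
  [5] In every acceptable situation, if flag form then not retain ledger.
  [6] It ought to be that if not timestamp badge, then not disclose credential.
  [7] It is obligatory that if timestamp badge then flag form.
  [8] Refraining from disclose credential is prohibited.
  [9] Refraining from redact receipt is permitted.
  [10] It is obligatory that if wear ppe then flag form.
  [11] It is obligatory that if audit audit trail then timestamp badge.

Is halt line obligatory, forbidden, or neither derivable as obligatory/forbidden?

Neither

Premise 3 is O(badge_in → halt_line), but O(badge_in) is not derivable from the premises, so it does not yield O(halt_line).
No premise or chain of K-axiom applications forces O(halt_line), and none forces O(¬halt_line). So halt_line is neither obligatory nor forbidden under these norms.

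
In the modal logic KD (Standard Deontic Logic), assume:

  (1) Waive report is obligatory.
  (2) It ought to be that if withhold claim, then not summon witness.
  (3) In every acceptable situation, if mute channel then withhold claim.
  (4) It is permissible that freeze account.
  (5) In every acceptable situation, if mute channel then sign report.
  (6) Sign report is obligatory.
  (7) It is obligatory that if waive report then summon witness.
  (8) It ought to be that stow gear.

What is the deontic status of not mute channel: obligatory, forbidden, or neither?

Obligatory

From premise 1 we have O(waive_report).
With premise 7, O(waive_report → summon_witness), the K-axiom yields O(summon_witness).
Premise 2 is O(withhold_claim → ¬summon_witness); contrapositively O(summon_witness → ¬withhold_claim). Since O(summon_witness) holds, K gives O(¬withhold_claim).
The contrapositive of premise 3 (O(mute_channel → withhold_claim)) is O(¬withhold_claim → ¬mute_channel), and O(¬withhold_claim) is already established, so O(¬mute_channel).
Premises 4, 5, 6, 8 do not contribute to this derivation.
Hence ¬mute_channel is obligatory.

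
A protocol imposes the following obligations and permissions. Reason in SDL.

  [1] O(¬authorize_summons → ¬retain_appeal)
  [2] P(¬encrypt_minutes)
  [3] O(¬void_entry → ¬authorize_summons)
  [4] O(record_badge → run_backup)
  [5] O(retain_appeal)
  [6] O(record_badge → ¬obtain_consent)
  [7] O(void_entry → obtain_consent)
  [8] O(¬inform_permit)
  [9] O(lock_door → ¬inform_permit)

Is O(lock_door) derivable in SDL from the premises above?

No

Premise 9 is O(lock_door → ¬inform_permit); even if O(¬inform_permit) held, inferring O(lock_door) would be affirming the consequent — invalid.
No other premise forces O(lock_door). An ideal world satisfying every premise can still have lock_door false, so O(lock_door) is not derivable.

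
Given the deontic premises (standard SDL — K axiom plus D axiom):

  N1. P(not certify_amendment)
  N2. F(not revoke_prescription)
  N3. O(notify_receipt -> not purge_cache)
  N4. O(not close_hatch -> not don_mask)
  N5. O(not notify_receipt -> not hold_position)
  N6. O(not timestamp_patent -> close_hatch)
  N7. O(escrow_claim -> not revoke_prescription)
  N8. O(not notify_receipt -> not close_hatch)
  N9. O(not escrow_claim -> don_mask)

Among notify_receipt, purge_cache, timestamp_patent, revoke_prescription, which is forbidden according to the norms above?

Premise 2, F(not revoke_prescription), is equivalent to O(revoke_prescription).
Premise 7 is O(escrow_claim -> not revoke_prescription); contrapositively O(revoke_prescription -> not escrow_claim). Since O(revoke_prescription) holds, K gives O(not escrow_claim).
With premise 9, O(not escrow_claim -> don_mask), the K-axiom yields O(don_mask).
Premise 4 is O(not close_hatch -> not don_mask); contrapositively O(don_mask -> close_hatch). Since O(don_mask) holds, K gives O(close_hatch).
The contrapositive of premise 8 (O(not notify_receipt -> not close_hatch)) is O(close_hatch -> notify_receipt), and O(close_hatch) is already established, so O(notify_receipt).
Premise 3 is O(notify_receipt -> not purge_cache); since O(notify_receipt), deontic closure gives O(not purge_cache).
So O(not purge_cache) holds, i.e. purge_cache is forbidden. None of the other listed options is forbidden under the premises.

purge_cache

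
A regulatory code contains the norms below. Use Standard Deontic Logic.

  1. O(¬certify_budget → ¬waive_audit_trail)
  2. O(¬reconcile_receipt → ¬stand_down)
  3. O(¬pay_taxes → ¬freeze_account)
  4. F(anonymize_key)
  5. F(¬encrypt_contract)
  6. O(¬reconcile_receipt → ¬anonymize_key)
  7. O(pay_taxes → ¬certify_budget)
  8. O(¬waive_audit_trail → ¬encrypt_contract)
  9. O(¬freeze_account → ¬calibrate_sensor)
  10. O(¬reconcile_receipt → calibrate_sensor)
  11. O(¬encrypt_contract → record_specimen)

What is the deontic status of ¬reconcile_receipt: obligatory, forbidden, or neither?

Forbidden

Premise 5, F(¬encrypt_contract), is equivalent to O(encrypt_contract).
Premise 8, O(¬waive_audit_trail → ¬encrypt_contract), contraposes to O(encrypt_contract → waive_audit_trail); with O(encrypt_contract) we get O(waive_audit_trail).
Premise 1 is O(¬certify_budget → ¬waive_audit_trail); contrapositively O(waive_audit_trail → certify_budget). Since O(waive_audit_trail) holds, K gives O(certify_budget).
Premise 7 is O(pay_taxes → ¬certify_budget); contrapositively O(certify_budget → ¬pay_taxes). Since O(certify_budget) holds, K gives O(¬pay_taxes).
Premise 3 is O(¬pay_taxes → ¬freeze_account); since O(¬pay_taxes), deontic closure gives O(¬freeze_account).
With premise 9, O(¬freeze_account → ¬calibrate_sensor), the K-axiom yields O(¬calibrate_sensor).
Premise 10, O(¬reconcile_receipt → calibrate_sensor), contraposes to O(¬calibrate_sensor → reconcile_receipt); with O(¬calibrate_sensor) we get O(reconcile_receipt).
Premises 2, 4, 6, 11 do not contribute to this derivation.
Thus O(reconcile_receipt), which is F(¬reconcile_receipt): ¬reconcile_receipt is forbidden.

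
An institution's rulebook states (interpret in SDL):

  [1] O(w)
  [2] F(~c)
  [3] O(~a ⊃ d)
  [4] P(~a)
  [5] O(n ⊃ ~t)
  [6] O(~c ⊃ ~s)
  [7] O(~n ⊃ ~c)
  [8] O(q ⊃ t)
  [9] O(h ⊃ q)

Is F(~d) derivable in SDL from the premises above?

No

Premise 3 is O(~a ⊃ d), but O(~a) is not derivable from the premises (the permission P(~a) asserts only ~O(a), not O(~a)), so it does not yield O(d).
No other premise forces O(d). An ideal world satisfying every premise can still have ~d true, so F(~d) is not derivable.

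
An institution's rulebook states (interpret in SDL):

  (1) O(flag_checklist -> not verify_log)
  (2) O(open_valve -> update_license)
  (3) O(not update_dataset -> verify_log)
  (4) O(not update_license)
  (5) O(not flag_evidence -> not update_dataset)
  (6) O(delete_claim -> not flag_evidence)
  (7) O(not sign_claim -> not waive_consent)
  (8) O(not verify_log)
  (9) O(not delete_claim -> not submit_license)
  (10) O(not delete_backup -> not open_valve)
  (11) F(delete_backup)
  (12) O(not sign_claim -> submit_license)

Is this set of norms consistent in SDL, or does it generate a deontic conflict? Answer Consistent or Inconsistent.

Premise 2 is O(open_valve -> update_license), but O(open_valve) is not derivable from the premises, so it does not yield O(update_license).
So O(update_license) is not derivable, and the apparent clash with O(not update_license) does not arise.
A world satisfying every obligation exists (e.g. delete_backup=false, delete_claim=false, flag_checklist=false, flag_evidence=true, open_valve=false, sign_claim=true, submit_license=false, update_dataset=true, update_license=false, verify_log=false, waive_consent=false); no atom is both obligatory and forbidden, so the set is consistent.

Consistent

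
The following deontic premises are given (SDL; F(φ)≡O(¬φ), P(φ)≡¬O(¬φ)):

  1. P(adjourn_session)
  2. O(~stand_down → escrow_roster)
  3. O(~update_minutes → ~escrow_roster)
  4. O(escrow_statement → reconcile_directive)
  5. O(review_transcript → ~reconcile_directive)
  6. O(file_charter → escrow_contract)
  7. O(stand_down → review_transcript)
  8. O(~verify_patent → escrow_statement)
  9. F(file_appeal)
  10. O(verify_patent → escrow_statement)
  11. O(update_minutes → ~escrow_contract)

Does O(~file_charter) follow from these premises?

By case analysis on verify_patent: premise 10 gives O(verify_patent → escrow_statement) and premise 8 gives O(~verify_patent → escrow_statement), so O(escrow_statement) either way.
From O(escrow_statement) and premise 4, O(escrow_statement → reconcile_directive), we obtain O(reconcile_directive).
Premise 5, O(review_transcript → ~reconcile_directive), contraposes to O(reconcile_directive → ~review_transcript); with O(reconcile_directive) we get O(~review_transcript).
Premise 7, O(stand_down → review_transcript), contraposes to O(~review_transcript → ~stand_down); with O(~review_transcript) we get O(~stand_down).
With premise 2, O(~stand_down → escrow_roster), the K-axiom yields O(escrow_roster).
Premise 3 is O(~update_minutes → ~escrow_roster); contrapositively O(escrow_roster → update_minutes). Since O(escrow_roster) holds, K gives O(update_minutes).
Premise 11 is O(update_minutes → ~escrow_contract); since O(update_minutes), deontic closure gives O(~escrow_contract).
The contrapositive of premise 6 (O(file_charter → escrow_contract)) is O(~escrow_contract → ~file_charter), and O(~escrow_contract) is already established, so O(~file_charter).
Premises 1, 9 do not contribute to this derivation.
So O(~file_charter) follows.

Yes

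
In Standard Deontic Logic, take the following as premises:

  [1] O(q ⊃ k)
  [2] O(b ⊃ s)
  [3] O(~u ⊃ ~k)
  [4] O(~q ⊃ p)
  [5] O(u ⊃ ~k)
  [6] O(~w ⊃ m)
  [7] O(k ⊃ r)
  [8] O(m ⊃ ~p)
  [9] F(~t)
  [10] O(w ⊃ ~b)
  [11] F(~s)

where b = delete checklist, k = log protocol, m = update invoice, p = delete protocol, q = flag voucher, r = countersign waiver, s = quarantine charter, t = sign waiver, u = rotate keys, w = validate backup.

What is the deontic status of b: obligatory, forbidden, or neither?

Forbidden

Premises 3 and 5 are O(~u ⊃ ~k) and O(u ⊃ ~k); every ideal world satisfies ~u or u, so in either case ~k holds — hence O(~k).
Premise 1 is O(q ⊃ k); contrapositively O(~k ⊃ ~q). Since O(~k) holds, K gives O(~q).
With premise 4, O(~q ⊃ p), the K-axiom yields O(p).
The contrapositive of premise 8 (O(m ⊃ ~p)) is O(p ⊃ ~m), and O(p) is already established, so O(~m).
Premise 6 is O(~w ⊃ m); contrapositively O(~m ⊃ w). Since O(~m) holds, K gives O(w).
Applying K to premise 10 (O(w ⊃ ~b)) and O(w) yields O(~b).
Premises 2, 7, 9, 11 do not contribute to this derivation.
Thus O(~b), which is F(b): b is forbidden.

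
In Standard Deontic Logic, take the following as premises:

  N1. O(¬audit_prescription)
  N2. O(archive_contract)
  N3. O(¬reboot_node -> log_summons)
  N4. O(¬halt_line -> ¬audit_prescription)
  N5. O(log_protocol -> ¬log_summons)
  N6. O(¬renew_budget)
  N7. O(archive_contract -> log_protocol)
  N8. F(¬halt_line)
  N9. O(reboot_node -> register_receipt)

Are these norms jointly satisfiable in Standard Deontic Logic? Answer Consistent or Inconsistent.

Consistent

Premise 4 is O(¬halt_line -> ¬audit_prescription); even if O(¬audit_prescription) held, inferring O(¬halt_line) would be affirming the consequent — invalid.
So O(¬halt_line) is not derivable, and the apparent clash with O(halt_line) does not arise.
A world satisfying every obligation exists (e.g. archive_contract=true, audit_prescription=false, halt_line=true, log_protocol=true, log_summons=false, reboot_node=true, register_receipt=true, renew_budget=false); no atom is both obligatory and forbidden, so the set is consistent.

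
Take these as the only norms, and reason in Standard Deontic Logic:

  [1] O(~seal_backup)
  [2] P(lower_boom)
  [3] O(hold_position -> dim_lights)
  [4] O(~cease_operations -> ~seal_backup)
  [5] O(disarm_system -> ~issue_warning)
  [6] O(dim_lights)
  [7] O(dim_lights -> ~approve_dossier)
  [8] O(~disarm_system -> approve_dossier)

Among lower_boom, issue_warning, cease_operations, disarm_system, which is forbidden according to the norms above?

issue_warning

Premise 6 states O(dim_lights) outright.
Applying K to premise 7 (O(dim_lights -> ~approve_dossier)) and O(dim_lights) yields O(~approve_dossier).
The contrapositive of premise 8 (O(~disarm_system -> approve_dossier)) is O(~approve_dossier -> disarm_system), and O(~approve_dossier) is already established, so O(disarm_system).
Applying K to premise 5 (O(disarm_system -> ~issue_warning)) and O(disarm_system) yields O(~issue_warning).
So O(~issue_warning) holds, i.e. issue_warning is forbidden. None of the other listed options is forbidden under the premises.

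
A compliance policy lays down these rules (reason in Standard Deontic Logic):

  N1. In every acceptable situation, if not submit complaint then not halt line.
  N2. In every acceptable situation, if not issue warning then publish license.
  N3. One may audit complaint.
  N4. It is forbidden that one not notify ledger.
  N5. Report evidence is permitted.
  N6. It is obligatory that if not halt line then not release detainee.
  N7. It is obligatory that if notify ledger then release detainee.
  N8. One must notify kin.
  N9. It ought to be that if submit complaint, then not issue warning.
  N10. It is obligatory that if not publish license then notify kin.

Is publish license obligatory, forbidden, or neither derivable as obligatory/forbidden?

Premise 4 is F(¬notify_ledger), i.e. O(notify_ledger).
Applying K to premise 7 (O(notify_ledger → release_detainee)) and O(notify_ledger) yields O(release_detainee).
Premise 6 is O(¬halt_line → ¬release_detainee); contrapositively O(release_detainee → halt_line). Since O(release_detainee) holds, K gives O(halt_line).
Premise 1, O(¬submit_complaint → ¬halt_line), contraposes to O(halt_line → submit_complaint); with O(halt_line) we get O(submit_complaint).
Applying K to premise 9 (O(submit_complaint → ¬issue_warning)) and O(submit_complaint) yields O(¬issue_warning).
From O(¬issue_warning) and premise 2, O(¬issue_warning → publish_license), we obtain O(publish_license).
Premises 3, 5, 8, 10 do not contribute to this derivation.
Hence publish_license is obligatory.

Obligatory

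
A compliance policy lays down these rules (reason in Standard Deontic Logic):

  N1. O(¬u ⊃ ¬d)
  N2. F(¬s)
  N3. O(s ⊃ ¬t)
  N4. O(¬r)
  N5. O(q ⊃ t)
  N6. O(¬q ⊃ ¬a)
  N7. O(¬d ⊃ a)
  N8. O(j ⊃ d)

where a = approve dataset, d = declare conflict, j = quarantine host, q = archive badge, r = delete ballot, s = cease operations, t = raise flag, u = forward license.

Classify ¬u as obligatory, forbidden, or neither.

F(¬s) at premise 2 means O(s).
With premise 3, O(s ⊃ ¬t), the K-axiom yields O(¬t).
Premise 5 is O(q ⊃ t); contrapositively O(¬t ⊃ ¬q). Since O(¬t) holds, K gives O(¬q).
From O(¬q) and premise 6, O(¬q ⊃ ¬a), we obtain O(¬a).
The contrapositive of premise 7 (O(¬d ⊃ a)) is O(¬a ⊃ d), and O(¬a) is already established, so O(d).
The contrapositive of premise 1 (O(¬u ⊃ ¬d)) is O(d ⊃ u), and O(d) is already established, so O(u).
Premises 4, 8 do not contribute to this derivation.
Thus O(u), which is F(¬u): ¬u is forbidden.

Forbidden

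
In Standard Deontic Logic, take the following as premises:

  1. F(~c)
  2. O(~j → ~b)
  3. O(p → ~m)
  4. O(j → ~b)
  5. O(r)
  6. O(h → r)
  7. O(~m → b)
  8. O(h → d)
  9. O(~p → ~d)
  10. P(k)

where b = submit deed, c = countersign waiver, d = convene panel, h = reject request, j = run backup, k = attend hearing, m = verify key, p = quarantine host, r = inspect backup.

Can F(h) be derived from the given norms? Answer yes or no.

Premises 4 and 2 are O(j → ~b) and O(~j → ~b); every ideal world satisfies j or ~j, so in either case ~b holds — hence O(~b).
Premise 7 is O(~m → b); contrapositively O(~b → m). Since O(~b) holds, K gives O(m).
Premise 3, O(p → ~m), contraposes to O(m → ~p); with O(m) we get O(~p).
From O(~p) and premise 9, O(~p → ~d), we obtain O(~d).
Premise 8, O(h → d), contraposes to O(~d → ~h); with O(~d) we get O(~h).
Premises 1, 5, 6, 10 do not contribute to this derivation.
So O(~h) holds, i.e. F(h). The claim follows.

Yes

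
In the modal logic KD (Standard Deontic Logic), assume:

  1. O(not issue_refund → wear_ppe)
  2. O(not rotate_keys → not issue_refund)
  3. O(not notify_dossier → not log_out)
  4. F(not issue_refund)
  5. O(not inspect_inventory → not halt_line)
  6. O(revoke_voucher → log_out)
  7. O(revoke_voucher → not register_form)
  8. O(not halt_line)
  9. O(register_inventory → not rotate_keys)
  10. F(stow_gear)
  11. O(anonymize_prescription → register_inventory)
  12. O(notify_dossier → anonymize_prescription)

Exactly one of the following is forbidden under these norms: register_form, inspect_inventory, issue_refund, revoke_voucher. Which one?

F(not issue_refund) at premise 4 means O(issue_refund).
The contrapositive of premise 2 (O(not rotate_keys → not issue_refund)) is O(issue_refund → rotate_keys), and O(issue_refund) is already established, so O(rotate_keys).
The contrapositive of premise 9 (O(register_inventory → not rotate_keys)) is O(rotate_keys → not register_inventory), and O(rotate_keys) is already established, so O(not register_inventory).
Premise 11, O(anonymize_prescription → register_inventory), contraposes to O(not register_inventory → not anonymize_prescription); with O(not register_inventory) we get O(not anonymize_prescription).
The contrapositive of premise 12 (O(notify_dossier → anonymize_prescription)) is O(not anonymize_prescription → not notify_dossier), and O(not anonymize_prescription) is already established, so O(not notify_dossier).
With premise 3, O(not notify_dossier → not log_out), the K-axiom yields O(not log_out).
Premise 6 is O(revoke_voucher → log_out); contrapositively O(not log_out → not revoke_voucher). Since O(not log_out) holds, K gives O(not revoke_voucher).
So O(not revoke_voucher) holds, i.e. revoke_voucher is forbidden. None of the other listed options is forbidden under the premises.

revoke_voucher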